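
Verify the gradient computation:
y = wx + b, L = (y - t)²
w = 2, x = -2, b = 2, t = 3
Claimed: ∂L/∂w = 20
Correct

y = (2)(-2) + 2 = -2
∂L/∂y = 2(y - t) = 2(-2 - 3) = -10
∂y/∂w = x = -2
∂L/∂w = -10 × -2 = 20

Claimed value: 20
Correct: The correct gradient is 20.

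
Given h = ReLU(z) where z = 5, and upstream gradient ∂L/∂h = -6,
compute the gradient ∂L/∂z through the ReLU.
∂L/∂z = -6

h = ReLU(5) = 5
Since z > 0: ∂h/∂z = 1
∂L/∂z = ∂L/∂h · ∂h/∂z = -6 × 1 = -6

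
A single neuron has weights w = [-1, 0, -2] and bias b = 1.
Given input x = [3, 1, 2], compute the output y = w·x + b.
y = -6

y = (-1)(3) + (0)(1) + (-2)(2) + 1 = -6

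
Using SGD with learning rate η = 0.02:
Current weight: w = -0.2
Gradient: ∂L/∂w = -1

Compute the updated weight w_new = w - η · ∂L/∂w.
w_new = -0.18

w_new = w - η·∂L/∂w = -0.2 - 0.02×(-1) = -0.2 - (-0.02) = -0.18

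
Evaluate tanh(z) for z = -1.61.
-0.9232

tanh(-1.61) = (e^(-1.61) - e^(1.61))/(e^(-1.61) + e^(1.61)) = -0.9232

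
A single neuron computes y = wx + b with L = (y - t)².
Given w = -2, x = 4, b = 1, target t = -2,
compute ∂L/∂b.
∂L/∂b = -10

y = wx + b = (-2)(4) + 1 = -7
∂L/∂y = 2(y - t) = 2(-7 - -2) = -10
∂y/∂b = 1
∂L/∂b = ∂L/∂y · ∂y/∂b = -10 × 1 = -10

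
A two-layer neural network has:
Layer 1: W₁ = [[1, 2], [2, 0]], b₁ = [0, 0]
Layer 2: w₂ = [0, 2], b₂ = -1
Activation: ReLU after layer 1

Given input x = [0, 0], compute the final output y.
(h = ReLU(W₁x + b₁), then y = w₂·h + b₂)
y = -1

Layer 1 pre-activation: z₁ = [0, 0]
After ReLU: h = [0, 0]
Layer 2 output: y = 0×0 + 2×0 + -1 = -1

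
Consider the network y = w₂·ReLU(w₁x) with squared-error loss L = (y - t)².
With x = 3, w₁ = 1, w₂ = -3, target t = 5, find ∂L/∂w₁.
∂L/∂w₁ = 252

Forward pass:
z = w₁x = 1×3 = 3
h = ReLU(3) = 3
y = w₂h = -3×3 = -9

Backward pass:
∂L/∂y = 2(y - t) = 2(-9 - 5) = -28
∂y/∂h = w₂ = -3
∂h/∂z = 1 (ReLU derivative)
∂z/∂w₁ = x = 3

∂L/∂w₁ = -28 × -3 × 1 × 3 = 252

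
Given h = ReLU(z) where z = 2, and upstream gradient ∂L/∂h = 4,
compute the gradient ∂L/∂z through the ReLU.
∂L/∂z = 4

h = ReLU(2) = 2
Since z > 0: ∂h/∂z = 1
∂L/∂z = ∂L/∂h · ∂h/∂z = 4 × 1 = 4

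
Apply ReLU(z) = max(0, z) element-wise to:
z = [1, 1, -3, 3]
h = [1, 1, 0, 3]

ReLU applied element-wise: max(0,1)=1, max(0,1)=1, max(0,-3)=0, max(0,3)=3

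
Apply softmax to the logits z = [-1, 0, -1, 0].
p = [0.1345, 0.3655, 0.1345, 0.3655]

exp(z) = [0.3679, 1, 0.3679, 1]
Sum = 2.736
p = [0.1345, 0.3655, 0.1345, 0.3655]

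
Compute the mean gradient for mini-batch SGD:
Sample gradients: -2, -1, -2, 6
Average gradient = 0.25

Average = (1/4)(-2 + -1 + -2 + 6) = 1/4 = 0.25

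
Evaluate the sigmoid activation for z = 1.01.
0.733

sigmoid(1.01) = 1/(1 + e^(-1.01)) = 1/(1 + 0.3642) = 0.733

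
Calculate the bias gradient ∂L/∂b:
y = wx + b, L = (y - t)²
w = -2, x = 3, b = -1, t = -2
∂L/∂b = -10

y = wx + b = (-2)(3) + -1 = -7
∂L/∂y = 2(y - t) = 2(-7 - -2) = -10
∂y/∂b = 1
∂L/∂b = ∂L/∂y · ∂y/∂b = -10 × 1 = -10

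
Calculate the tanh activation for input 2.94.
0.9944

tanh(2.94) = (e^(2.94) - e^(-2.94))/(e^(2.94) + e^(-2.94)) = 0.9944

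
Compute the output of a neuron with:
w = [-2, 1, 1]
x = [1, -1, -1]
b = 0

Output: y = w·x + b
y = -4

y = (-2)(1) + (1)(-1) + (1)(-1) + 0 = -4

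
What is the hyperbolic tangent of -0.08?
-0.07983

tanh(-0.08) = (e^(-0.08) - e^(0.08))/(e^(-0.08) + e^(0.08)) = -0.07983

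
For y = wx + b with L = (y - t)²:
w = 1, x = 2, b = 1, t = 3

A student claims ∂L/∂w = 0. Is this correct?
Correct

y = (1)(2) + 1 = 3
∂L/∂y = 2(y - t) = 2(3 - 3) = 0
∂y/∂w = x = 2
∂L/∂w = 0 × 2 = 0

Claimed value: 0
Correct: The correct gradient is 0.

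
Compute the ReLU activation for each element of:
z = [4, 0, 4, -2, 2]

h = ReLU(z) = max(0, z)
h = [4, 0, 4, 0, 2]

ReLU applied element-wise: max(0,4)=4, max(0,0)=0, max(0,4)=4, max(0,-2)=0, max(0,2)=2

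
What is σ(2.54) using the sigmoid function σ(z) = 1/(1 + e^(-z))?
0.9269

sigmoid(2.54) = 1/(1 + e^(-2.54)) = 1/(1 + 0.07887) = 0.9269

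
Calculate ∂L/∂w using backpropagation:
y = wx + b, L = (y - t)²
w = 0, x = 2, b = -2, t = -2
∂L/∂w = 0

y = wx + b = (0)(2) + -2 = -2
∂L/∂y = 2(y - t) = 2(-2 - -2) = 0
∂y/∂w = x = 2
∂L/∂w = ∂L/∂y · ∂y/∂w = 0 × 2 = 0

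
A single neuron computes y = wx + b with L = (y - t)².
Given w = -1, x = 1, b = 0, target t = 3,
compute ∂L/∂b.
∂L/∂b = -8

y = wx + b = (-1)(1) + 0 = -1
∂L/∂y = 2(y - t) = 2(-1 - 3) = -8
∂y/∂b = 1
∂L/∂b = ∂L/∂y · ∂y/∂b = -8 × 1 = -8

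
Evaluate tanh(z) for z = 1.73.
0.9391

tanh(1.73) = (e^(1.73) - e^(-1.73))/(e^(1.73) + e^(-1.73)) = 0.9391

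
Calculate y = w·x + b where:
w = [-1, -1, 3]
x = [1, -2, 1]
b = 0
y = 4

y = (-1)(1) + (-1)(-2) + (3)(1) + 0 = 4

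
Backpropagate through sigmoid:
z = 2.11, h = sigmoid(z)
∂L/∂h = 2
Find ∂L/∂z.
∂L/∂z = 0.1929

σ(2.11) = 0.8919
σ'(2.11) = σ(2.11)(1 - σ(2.11)) = 0.8919 × 0.1081 = 0.09644
∂L/∂z = ∂L/∂h · σ'(z) = 2 × 0.09644 = 0.1929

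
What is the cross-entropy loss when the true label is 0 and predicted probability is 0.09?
L = 0.09431

L = -0·log(0.09) - 1·log(0.91) = -log(0.91) = 0.09431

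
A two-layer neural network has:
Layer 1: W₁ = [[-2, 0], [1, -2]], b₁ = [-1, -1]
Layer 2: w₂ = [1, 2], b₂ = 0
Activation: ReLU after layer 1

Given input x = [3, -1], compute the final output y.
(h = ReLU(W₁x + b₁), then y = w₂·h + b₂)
y = 8

Layer 1 pre-activation: z₁ = [-7, 4]
After ReLU: h = [0, 4]
Layer 2 output: y = 1×0 + 2×4 + 0 = 8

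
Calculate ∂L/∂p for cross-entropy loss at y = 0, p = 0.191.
∂L/∂p = 1.236

∂L/∂p = -y/p + (1-y)/(1-p) = 0 + 1/0.809 = 1.236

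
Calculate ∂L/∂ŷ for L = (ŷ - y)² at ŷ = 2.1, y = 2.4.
∂L/∂ŷ = -0.6

∂L/∂ŷ = 2(ŷ - y) = 2(2.1 - 2.4) = 2(-0.3) = -0.6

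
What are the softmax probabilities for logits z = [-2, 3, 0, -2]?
p = [0.0063, 0.9405, 0.0468, 0.0063]

exp(z) = [0.1353, 20.09, 1, 0.1353]
Sum = 21.36
p = [0.0063, 0.9405, 0.0468, 0.0063]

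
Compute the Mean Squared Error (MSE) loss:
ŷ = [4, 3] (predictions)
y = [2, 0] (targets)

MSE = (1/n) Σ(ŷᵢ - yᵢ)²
MSE = 6.5

MSE = (1/2)((4-2)² + (3-0)²) = (1/2)(4 + 9) = 6.5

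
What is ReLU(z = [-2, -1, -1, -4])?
h = [0, 0, 0, 0]

ReLU applied element-wise: max(0,-2)=0, max(0,-1)=0, max(0,-1)=0, max(0,-4)=0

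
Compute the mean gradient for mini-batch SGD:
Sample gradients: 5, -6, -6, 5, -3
Average gradient = -1

Average = (1/5)(5 + -6 + -6 + 5 + -3) = -5/5 = -1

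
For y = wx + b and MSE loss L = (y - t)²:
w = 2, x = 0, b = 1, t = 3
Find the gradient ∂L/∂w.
∂L/∂w = 0

y = wx + b = (2)(0) + 1 = 1
∂L/∂y = 2(y - t) = 2(1 - 3) = -4
∂y/∂w = x = 0
∂L/∂w = ∂L/∂y · ∂y/∂w = -4 × 0 = 0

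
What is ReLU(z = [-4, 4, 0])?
h = [0, 4, 0]

ReLU applied element-wise: max(0,-4)=0, max(0,4)=4, max(0,0)=0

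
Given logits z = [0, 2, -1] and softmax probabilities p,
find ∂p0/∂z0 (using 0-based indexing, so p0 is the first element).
∂p0/∂z0 = 0.1012

p = softmax(z) = [0.1142, 0.8438, 0.04201]
p0 = 0.1142

∂p0/∂z0 = p0(1 - p0) = 0.1142 × (1 - 0.1142) = 0.1012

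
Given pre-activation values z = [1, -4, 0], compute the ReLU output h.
h = [1, 0, 0]

ReLU applied element-wise: max(0,1)=1, max(0,-4)=0, max(0,0)=0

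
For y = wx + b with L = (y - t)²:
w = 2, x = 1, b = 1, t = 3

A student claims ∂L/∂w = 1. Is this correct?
Incorrect

y = (2)(1) + 1 = 3
∂L/∂y = 2(y - t) = 2(3 - 3) = 0
∂y/∂w = x = 1
∂L/∂w = 0 × 1 = 0

Claimed value: 1
Incorrect: The correct gradient is 0.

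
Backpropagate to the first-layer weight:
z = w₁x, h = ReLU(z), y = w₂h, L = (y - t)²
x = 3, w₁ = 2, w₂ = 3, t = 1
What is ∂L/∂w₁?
∂L/∂w₁ = 306

Forward pass:
z = w₁x = 2×3 = 6
h = ReLU(6) = 6
y = w₂h = 3×6 = 18

Backward pass:
∂L/∂y = 2(y - t) = 2(18 - 1) = 34
∂y/∂h = w₂ = 3
∂h/∂z = 1 (ReLU derivative)
∂z/∂w₁ = x = 3

∂L/∂w₁ = 34 × 3 × 1 × 3 = 306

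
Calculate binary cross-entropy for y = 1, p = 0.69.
L = 0.3711

L = -1·log(0.69) - 0·log(0.31) = -log(0.69) = 0.3711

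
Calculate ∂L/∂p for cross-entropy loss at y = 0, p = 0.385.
∂L/∂p = 1.626

∂L/∂p = -y/p + (1-y)/(1-p) = 0 + 1/0.615 = 1.626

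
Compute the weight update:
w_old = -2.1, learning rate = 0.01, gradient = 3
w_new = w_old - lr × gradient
w_new = -2.13

w_new = w - η·∂L/∂w = -2.1 - 0.01×(3) = -2.1 - (0.03) = -2.13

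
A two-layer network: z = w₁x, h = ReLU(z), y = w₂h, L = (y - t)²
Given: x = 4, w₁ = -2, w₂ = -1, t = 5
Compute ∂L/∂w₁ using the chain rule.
∂L/∂w₁ = 0

Forward pass:
z = w₁x = -2×4 = -8
h = ReLU(-8) = 0
y = w₂h = -1×0 = 0

Backward pass:
∂L/∂y = 2(y - t) = 2(0 - 5) = -10
∂y/∂h = w₂ = -1
∂h/∂z = 0 (ReLU derivative)
∂z/∂w₁ = x = 4

∂L/∂w₁ = -10 × -1 × 0 × 4 = 0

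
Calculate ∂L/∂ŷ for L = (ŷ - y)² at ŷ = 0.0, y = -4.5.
∂L/∂ŷ = 9.0

∂L/∂ŷ = 2(ŷ - y) = 2(0.0 - -4.5) = 2(4.5) = 9.0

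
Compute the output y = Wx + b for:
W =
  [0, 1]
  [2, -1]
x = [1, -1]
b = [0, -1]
y = [-1, 2]

Wx = [0×1 + 1×-1, 2×1 + -1×-1]
   = [-1, 3]
y = Wx + b = [-1 + 0, 3 + -1] = [-1, 2]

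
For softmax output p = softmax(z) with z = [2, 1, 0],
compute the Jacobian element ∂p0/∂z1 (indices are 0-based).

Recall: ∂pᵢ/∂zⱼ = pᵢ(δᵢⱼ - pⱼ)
∂p0/∂z1 = -0.1628

p = softmax(z) = [0.6652, 0.2447, 0.09003]
p0 = 0.6652, p1 = 0.2447

∂p0/∂z1 = -p0 × p1 = -0.6652 × 0.2447 = -0.1628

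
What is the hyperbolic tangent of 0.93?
0.7306

tanh(0.93) = (e^(0.93) - e^(-0.93))/(e^(0.93) + e^(-0.93)) = 0.7306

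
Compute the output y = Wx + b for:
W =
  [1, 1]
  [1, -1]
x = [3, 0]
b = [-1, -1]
y = [2, 2]

Wx = [1×3 + 1×0, 1×3 + -1×0]
   = [3, 3]
y = Wx + b = [3 + -1, 3 + -1] = [2, 2]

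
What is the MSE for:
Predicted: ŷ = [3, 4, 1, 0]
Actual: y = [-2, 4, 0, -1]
MSE = 6.75

MSE = (1/4)((3--2)² + (4-4)² + (1-0)² + (0--1)²) = (1/4)(25 + 0 + 1 + 1) = 6.75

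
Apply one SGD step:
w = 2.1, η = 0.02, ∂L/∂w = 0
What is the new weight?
w_new = 2.1

w_new = w - η·∂L/∂w = 2.1 - 0.02×(0) = 2.1 - (0) = 2.1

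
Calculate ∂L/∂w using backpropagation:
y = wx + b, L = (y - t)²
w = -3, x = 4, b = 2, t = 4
∂L/∂w = -112

y = wx + b = (-3)(4) + 2 = -10
∂L/∂y = 2(y - t) = 2(-10 - 4) = -28
∂y/∂w = x = 4
∂L/∂w = ∂L/∂y · ∂y/∂w = -28 × 4 = -112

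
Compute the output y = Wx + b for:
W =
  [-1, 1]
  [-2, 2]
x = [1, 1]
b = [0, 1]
y = [0, 1]

Wx = [-1×1 + 1×1, -2×1 + 2×1]
   = [0, 0]
y = Wx + b = [0 + 0, 0 + 1] = [0, 1]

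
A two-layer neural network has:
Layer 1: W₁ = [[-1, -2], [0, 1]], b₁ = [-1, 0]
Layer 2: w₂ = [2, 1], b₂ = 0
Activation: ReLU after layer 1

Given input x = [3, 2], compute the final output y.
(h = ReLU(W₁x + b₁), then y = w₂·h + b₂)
y = 2

Layer 1 pre-activation: z₁ = [-8, 2]
After ReLU: h = [0, 2]
Layer 2 output: y = 2×0 + 1×2 + 0 = 2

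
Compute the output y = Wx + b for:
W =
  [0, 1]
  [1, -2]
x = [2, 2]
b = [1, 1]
y = [3, -1]

Wx = [0×2 + 1×2, 1×2 + -2×2]
   = [2, -2]
y = Wx + b = [2 + 1, -2 + 1] = [3, -1]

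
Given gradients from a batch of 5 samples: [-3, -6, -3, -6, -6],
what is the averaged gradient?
Average gradient = -4.8

Average = (1/5)(-3 + -6 + -3 + -6 + -6) = -24/5 = -4.8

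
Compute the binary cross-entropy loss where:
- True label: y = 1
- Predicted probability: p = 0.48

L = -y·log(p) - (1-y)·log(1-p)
L = 0.734

L = -1·log(0.48) - 0·log(0.52) = -log(0.48) = 0.734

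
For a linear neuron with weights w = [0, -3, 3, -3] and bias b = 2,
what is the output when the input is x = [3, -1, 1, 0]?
y = 8

y = (0)(3) + (-3)(-1) + (3)(1) + (-3)(0) + 2 = 8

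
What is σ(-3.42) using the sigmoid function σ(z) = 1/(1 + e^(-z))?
0.03168

sigmoid(-3.42) = 1/(1 + e^(3.42)) = 1/(1 + 30.57) = 0.03168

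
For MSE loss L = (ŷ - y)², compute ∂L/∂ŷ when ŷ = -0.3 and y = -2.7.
∂L/∂ŷ = 4.8

∂L/∂ŷ = 2(ŷ - y) = 2(-0.3 - -2.7) = 2(2.4) = 4.8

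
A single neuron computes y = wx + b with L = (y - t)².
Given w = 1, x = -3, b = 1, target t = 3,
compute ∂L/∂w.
∂L/∂w = 30

y = wx + b = (1)(-3) + 1 = -2
∂L/∂y = 2(y - t) = 2(-2 - 3) = -10
∂y/∂w = x = -3
∂L/∂w = ∂L/∂y · ∂y/∂w = -10 × -3 = 30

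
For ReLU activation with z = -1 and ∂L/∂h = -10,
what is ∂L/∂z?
∂L/∂z = 0

h = ReLU(-1) = 0
Since z < 0: ∂h/∂z = 0
∂L/∂z = ∂L/∂h · ∂h/∂z = -10 × 0 = 0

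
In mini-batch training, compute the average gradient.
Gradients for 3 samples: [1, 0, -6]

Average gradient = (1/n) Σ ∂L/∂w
Average gradient = -1.667

Average = (1/3)(1 + 0 + -6) = -5/3 = -1.667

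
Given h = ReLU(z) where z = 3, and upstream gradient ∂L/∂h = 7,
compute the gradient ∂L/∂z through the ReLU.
∂L/∂z = 7

h = ReLU(3) = 3
Since z > 0: ∂h/∂z = 1
∂L/∂z = ∂L/∂h · ∂h/∂z = 7 × 1 = 7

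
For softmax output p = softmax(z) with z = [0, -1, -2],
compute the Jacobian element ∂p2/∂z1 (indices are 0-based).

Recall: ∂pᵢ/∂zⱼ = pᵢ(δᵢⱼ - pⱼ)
∂p2/∂z1 = -0.02203

p = softmax(z) = [0.6652, 0.2447, 0.09003]
p2 = 0.09003, p1 = 0.2447

∂p2/∂z1 = -p2 × p1 = -0.09003 × 0.2447 = -0.02203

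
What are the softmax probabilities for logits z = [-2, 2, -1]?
p = [0.0171, 0.9362, 0.0466]

exp(z) = [0.1353, 7.389, 0.3679]
Sum = 7.892
p = [0.0171, 0.9362, 0.0466]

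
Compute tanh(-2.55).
-0.9879

tanh(-2.55) = (e^(-2.55) - e^(2.55))/(e^(-2.55) + e^(2.55)) = -0.9879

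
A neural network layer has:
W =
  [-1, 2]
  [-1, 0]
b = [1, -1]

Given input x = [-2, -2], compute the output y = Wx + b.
y = [-1, 1]

Wx = [-1×-2 + 2×-2, -1×-2 + 0×-2]
   = [-2, 2]
y = Wx + b = [-2 + 1, 2 + -1] = [-1, 1]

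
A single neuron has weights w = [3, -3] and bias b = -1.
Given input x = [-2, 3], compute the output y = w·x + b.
y = -16

y = (3)(-2) + (-3)(3) + -1 = -16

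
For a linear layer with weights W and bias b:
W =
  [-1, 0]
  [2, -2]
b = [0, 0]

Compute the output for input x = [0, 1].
y = [0, -2]

Wx = [-1×0 + 0×1, 2×0 + -2×1]
   = [0, -2]
y = Wx + b = [0 + 0, -2 + 0] = [0, -2]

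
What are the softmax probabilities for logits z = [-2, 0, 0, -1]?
p = [0.0541, 0.3995, 0.3995, 0.147]

exp(z) = [0.1353, 1, 1, 0.3679]
Sum = 2.503
p = [0.0541, 0.3995, 0.3995, 0.147]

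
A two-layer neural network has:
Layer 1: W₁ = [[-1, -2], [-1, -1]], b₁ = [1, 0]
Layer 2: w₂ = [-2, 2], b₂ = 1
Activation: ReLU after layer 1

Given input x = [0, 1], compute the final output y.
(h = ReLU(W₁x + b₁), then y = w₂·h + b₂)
y = 1

Layer 1 pre-activation: z₁ = [-1, -1]
After ReLU: h = [0, 0]
Layer 2 output: y = -2×0 + 2×0 + 1 = 1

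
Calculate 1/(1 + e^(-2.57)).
0.9289

sigmoid(2.57) = 1/(1 + e^(-2.57)) = 1/(1 + 0.07654) = 0.9289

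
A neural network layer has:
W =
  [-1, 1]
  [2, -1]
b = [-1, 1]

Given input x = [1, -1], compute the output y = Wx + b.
y = [-3, 4]

Wx = [-1×1 + 1×-1, 2×1 + -1×-1]
   = [-2, 3]
y = Wx + b = [-2 + -1, 3 + 1] = [-3, 4]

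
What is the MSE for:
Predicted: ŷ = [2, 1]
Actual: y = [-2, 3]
MSE = 10

MSE = (1/2)((2--2)² + (1-3)²) = (1/2)(16 + 4) = 10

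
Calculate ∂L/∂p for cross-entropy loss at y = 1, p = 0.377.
∂L/∂p = -2.653

∂L/∂p = -y/p + (1-y)/(1-p) = -1/0.377 + 0 = -2.653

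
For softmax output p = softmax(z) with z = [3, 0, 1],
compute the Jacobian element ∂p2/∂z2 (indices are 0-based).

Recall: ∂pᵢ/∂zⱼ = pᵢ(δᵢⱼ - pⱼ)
∂p2/∂z2 = 0.1012

p = softmax(z) = [0.8438, 0.04201, 0.1142]
p2 = 0.1142

∂p2/∂z2 = p2(1 - p2) = 0.1142 × (1 - 0.1142) = 0.1012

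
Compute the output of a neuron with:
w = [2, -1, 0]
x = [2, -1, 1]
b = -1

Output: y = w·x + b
y = 4

y = (2)(2) + (-1)(-1) + (0)(1) + -1 = 4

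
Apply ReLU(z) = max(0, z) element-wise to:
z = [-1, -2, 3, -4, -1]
h = [0, 0, 3, 0, 0]

ReLU applied element-wise: max(0,-1)=0, max(0,-2)=0, max(0,3)=3, max(0,-4)=0, max(0,-1)=0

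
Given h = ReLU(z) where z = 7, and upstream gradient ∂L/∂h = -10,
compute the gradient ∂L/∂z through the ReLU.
∂L/∂z = -10

h = ReLU(7) = 7
Since z > 0: ∂h/∂z = 1
∂L/∂z = ∂L/∂h · ∂h/∂z = -10 × 1 = -10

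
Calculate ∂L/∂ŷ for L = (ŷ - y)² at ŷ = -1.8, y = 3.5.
∂L/∂ŷ = -10.6

∂L/∂ŷ = 2(ŷ - y) = 2(-1.8 - 3.5) = 2(-5.3) = -10.6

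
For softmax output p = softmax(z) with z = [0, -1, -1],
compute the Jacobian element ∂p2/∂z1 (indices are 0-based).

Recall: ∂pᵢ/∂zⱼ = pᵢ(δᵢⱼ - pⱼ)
∂p2/∂z1 = -0.04492

p = softmax(z) = [0.5761, 0.2119, 0.2119]
p2 = 0.2119, p1 = 0.2119

∂p2/∂z1 = -p2 × p1 = -0.2119 × 0.2119 = -0.04492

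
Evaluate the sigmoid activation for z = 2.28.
0.9072

sigmoid(2.28) = 1/(1 + e^(-2.28)) = 1/(1 + 0.1023) = 0.9072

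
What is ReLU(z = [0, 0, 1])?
h = [0, 0, 1]

ReLU applied element-wise: max(0,0)=0, max(0,0)=0, max(0,1)=1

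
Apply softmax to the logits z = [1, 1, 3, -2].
p = [0.1059, 0.1059, 0.7828, 0.0053]

exp(z) = [2.718, 2.718, 20.09, 0.1353]
Sum = 25.66
p = [0.1059, 0.1059, 0.7828, 0.0053]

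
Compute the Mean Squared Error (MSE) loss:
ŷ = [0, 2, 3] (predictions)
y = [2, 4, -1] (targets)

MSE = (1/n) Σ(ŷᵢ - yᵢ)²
MSE = 8

MSE = (1/3)((0-2)² + (2-4)² + (3--1)²) = (1/3)(4 + 4 + 16) = 8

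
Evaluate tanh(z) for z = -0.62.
-0.5511

tanh(-0.62) = (e^(-0.62) - e^(0.62))/(e^(-0.62) + e^(0.62)) = -0.5511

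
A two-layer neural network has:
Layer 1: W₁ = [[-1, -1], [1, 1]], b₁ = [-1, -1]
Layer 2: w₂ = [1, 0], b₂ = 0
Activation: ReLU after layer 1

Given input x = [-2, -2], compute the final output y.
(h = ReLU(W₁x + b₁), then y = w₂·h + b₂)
y = 3

Layer 1 pre-activation: z₁ = [3, -5]
After ReLU: h = [3, 0]
Layer 2 output: y = 1×3 + 0×0 + 0 = 3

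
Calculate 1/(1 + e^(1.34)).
0.2075

sigmoid(-1.34) = 1/(1 + e^(1.34)) = 1/(1 + 3.819) = 0.2075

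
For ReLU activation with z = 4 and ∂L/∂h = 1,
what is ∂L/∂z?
∂L/∂z = 1

h = ReLU(4) = 4
Since z > 0: ∂h/∂z = 1
∂L/∂z = ∂L/∂h · ∂h/∂z = 1 × 1 = 1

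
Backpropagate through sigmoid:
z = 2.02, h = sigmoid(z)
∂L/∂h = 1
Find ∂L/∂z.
∂L/∂z = 0.1034

σ(2.02) = 0.8829
σ'(2.02) = σ(2.02)(1 - σ(2.02)) = 0.8829 × 0.1171 = 0.1034
∂L/∂z = ∂L/∂h · σ'(z) = 1 × 0.1034 = 0.1034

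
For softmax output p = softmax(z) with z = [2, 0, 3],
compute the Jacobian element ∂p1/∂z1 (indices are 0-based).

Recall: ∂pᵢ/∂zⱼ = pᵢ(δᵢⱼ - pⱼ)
∂p1/∂z1 = 0.03389

p = softmax(z) = [0.2595, 0.03512, 0.7054]
p1 = 0.03512

∂p1/∂z1 = p1(1 - p1) = 0.03512 × (1 - 0.03512) = 0.03389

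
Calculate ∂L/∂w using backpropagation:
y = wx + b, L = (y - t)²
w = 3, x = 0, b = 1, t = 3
∂L/∂w = 0

y = wx + b = (3)(0) + 1 = 1
∂L/∂y = 2(y - t) = 2(1 - 3) = -4
∂y/∂w = x = 0
∂L/∂w = ∂L/∂y · ∂y/∂w = -4 × 0 = 0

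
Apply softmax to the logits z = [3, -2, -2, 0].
p = [0.9405, 0.0063, 0.0063, 0.0468]

exp(z) = [20.09, 0.1353, 0.1353, 1]
Sum = 21.36
p = [0.9405, 0.0063, 0.0063, 0.0468]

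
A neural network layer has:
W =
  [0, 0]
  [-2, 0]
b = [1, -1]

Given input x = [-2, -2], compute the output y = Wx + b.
y = [1, 3]

Wx = [0×-2 + 0×-2, -2×-2 + 0×-2]
   = [0, 4]
y = Wx + b = [0 + 1, 4 + -1] = [1, 3]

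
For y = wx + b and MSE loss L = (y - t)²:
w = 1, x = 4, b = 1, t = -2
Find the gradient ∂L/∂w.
∂L/∂w = 56

y = wx + b = (1)(4) + 1 = 5
∂L/∂y = 2(y - t) = 2(5 - -2) = 14
∂y/∂w = x = 4
∂L/∂w = ∂L/∂y · ∂y/∂w = 14 × 4 = 56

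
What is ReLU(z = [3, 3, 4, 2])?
h = [3, 3, 4, 2]

ReLU applied element-wise: max(0,3)=3, max(0,3)=3, max(0,4)=4, max(0,2)=2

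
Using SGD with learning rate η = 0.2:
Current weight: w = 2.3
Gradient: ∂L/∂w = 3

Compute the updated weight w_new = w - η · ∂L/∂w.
w_new = 1.7

w_new = w - η·∂L/∂w = 2.3 - 0.2×(3) = 2.3 - (0.6) = 1.7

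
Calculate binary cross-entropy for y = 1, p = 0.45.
L = 0.7985

L = -1·log(0.45) - 0·log(0.55) = -log(0.45) = 0.7985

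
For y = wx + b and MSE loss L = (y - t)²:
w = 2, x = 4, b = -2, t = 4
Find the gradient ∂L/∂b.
∂L/∂b = 4

y = wx + b = (2)(4) + -2 = 6
∂L/∂y = 2(y - t) = 2(6 - 4) = 4
∂y/∂b = 1
∂L/∂b = ∂L/∂y · ∂y/∂b = 4 × 1 = 4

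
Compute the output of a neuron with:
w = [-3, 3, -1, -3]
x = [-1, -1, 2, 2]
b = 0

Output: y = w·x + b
y = -8

y = (-3)(-1) + (3)(-1) + (-1)(2) + (-3)(2) + 0 = -8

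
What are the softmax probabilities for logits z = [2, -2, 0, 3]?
p = [0.2583, 0.0047, 0.035, 0.702]

exp(z) = [7.389, 0.1353, 1, 20.09]
Sum = 28.61
p = [0.2583, 0.0047, 0.035, 0.702]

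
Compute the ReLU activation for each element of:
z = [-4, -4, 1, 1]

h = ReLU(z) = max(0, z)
h = [0, 0, 1, 1]

ReLU applied element-wise: max(0,-4)=0, max(0,-4)=0, max(0,1)=1, max(0,1)=1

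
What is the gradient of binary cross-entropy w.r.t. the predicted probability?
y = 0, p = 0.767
∂L/∂p = 4.292

∂L/∂p = -y/p + (1-y)/(1-p) = 0 + 1/0.233 = 4.292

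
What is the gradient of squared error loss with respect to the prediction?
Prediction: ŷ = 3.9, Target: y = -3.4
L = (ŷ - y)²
∂L/∂ŷ = 14.6

∂L/∂ŷ = 2(ŷ - y) = 2(3.9 - -3.4) = 2(7.3) = 14.6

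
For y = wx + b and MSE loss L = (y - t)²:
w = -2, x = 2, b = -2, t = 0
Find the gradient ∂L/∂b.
∂L/∂b = -12

y = wx + b = (-2)(2) + -2 = -6
∂L/∂y = 2(y - t) = 2(-6 - 0) = -12
∂y/∂b = 1
∂L/∂b = ∂L/∂y · ∂y/∂b = -12 × 1 = -12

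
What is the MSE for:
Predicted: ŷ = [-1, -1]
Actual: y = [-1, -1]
MSE = 0

MSE = (1/2)((-1--1)² + (-1--1)²) = (1/2)(0 + 0) = 0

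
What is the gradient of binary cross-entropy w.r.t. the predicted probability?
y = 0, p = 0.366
∂L/∂p = 1.577

∂L/∂p = -y/p + (1-y)/(1-p) = 0 + 1/0.634 = 1.577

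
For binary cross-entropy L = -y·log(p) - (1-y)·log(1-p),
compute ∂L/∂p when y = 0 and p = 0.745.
∂L/∂p = 3.922

∂L/∂p = -y/p + (1-y)/(1-p) = 0 + 1/0.255 = 3.922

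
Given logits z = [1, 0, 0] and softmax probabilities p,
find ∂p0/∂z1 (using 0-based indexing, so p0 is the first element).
∂p0/∂z1 = -0.1221

p = softmax(z) = [0.5761, 0.2119, 0.2119]
p0 = 0.5761, p1 = 0.2119

∂p0/∂z1 = -p0 × p1 = -0.5761 × 0.2119 = -0.1221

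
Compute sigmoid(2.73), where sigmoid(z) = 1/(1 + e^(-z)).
0.9388

sigmoid(2.73) = 1/(1 + e^(-2.73)) = 1/(1 + 0.06522) = 0.9388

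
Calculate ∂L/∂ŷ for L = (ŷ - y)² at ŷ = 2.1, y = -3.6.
∂L/∂ŷ = 11.4

∂L/∂ŷ = 2(ŷ - y) = 2(2.1 - -3.6) = 2(5.7) = 11.4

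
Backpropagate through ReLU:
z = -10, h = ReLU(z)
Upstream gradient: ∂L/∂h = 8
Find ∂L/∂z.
∂L/∂z = 0

h = ReLU(-10) = 0
Since z < 0: ∂h/∂z = 0
∂L/∂z = ∂L/∂h · ∂h/∂z = 8 × 0 = 0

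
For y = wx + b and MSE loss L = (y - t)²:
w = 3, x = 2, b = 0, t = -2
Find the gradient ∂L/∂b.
∂L/∂b = 16

y = wx + b = (3)(2) + 0 = 6
∂L/∂y = 2(y - t) = 2(6 - -2) = 16
∂y/∂b = 1
∂L/∂b = ∂L/∂y · ∂y/∂b = 16 × 1 = 16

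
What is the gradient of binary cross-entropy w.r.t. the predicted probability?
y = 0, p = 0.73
∂L/∂p = 3.704

∂L/∂p = -y/p + (1-y)/(1-p) = 0 + 1/0.27 = 3.704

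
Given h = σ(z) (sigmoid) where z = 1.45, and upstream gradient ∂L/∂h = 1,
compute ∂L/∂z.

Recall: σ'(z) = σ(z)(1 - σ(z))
∂L/∂z = 0.1539

σ(1.45) = 0.81
σ'(1.45) = σ(1.45)(1 - σ(1.45)) = 0.81 × 0.19 = 0.1539
∂L/∂z = ∂L/∂h · σ'(z) = 1 × 0.1539 = 0.1539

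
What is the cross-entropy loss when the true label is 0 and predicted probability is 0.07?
L = 0.07257

L = -0·log(0.07) - 1·log(0.93) = -log(0.93) = 0.07257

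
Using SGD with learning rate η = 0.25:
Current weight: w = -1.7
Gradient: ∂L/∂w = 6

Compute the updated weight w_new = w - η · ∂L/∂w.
w_new = -3.2

w_new = w - η·∂L/∂w = -1.7 - 0.25×(6) = -1.7 - (1.5) = -3.2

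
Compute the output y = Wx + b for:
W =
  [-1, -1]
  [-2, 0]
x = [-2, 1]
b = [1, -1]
y = [2, 3]

Wx = [-1×-2 + -1×1, -2×-2 + 0×1]
   = [1, 4]
y = Wx + b = [1 + 1, 4 + -1] = [2, 3]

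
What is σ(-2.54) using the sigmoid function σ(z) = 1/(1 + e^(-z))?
0.0731

sigmoid(-2.54) = 1/(1 + e^(2.54)) = 1/(1 + 12.68) = 0.0731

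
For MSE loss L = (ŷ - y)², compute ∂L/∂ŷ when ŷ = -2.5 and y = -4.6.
∂L/∂ŷ = 4.2

∂L/∂ŷ = 2(ŷ - y) = 2(-2.5 - -4.6) = 2(2.1) = 4.2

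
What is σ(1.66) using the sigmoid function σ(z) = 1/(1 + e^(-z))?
0.8402

sigmoid(1.66) = 1/(1 + e^(-1.66)) = 1/(1 + 0.1901) = 0.8402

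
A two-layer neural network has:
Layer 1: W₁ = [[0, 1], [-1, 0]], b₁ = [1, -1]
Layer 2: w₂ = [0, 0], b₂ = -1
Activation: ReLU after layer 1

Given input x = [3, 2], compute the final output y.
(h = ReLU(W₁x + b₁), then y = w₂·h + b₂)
y = -1

Layer 1 pre-activation: z₁ = [3, -4]
After ReLU: h = [3, 0]
Layer 2 output: y = 0×3 + 0×0 + -1 = -1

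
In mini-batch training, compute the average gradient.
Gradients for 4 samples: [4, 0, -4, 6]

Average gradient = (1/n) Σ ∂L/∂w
Average gradient = 1.5

Average = (1/4)(4 + 0 + -4 + 6) = 6/4 = 1.5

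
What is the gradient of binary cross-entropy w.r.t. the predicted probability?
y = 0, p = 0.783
∂L/∂p = 4.608

∂L/∂p = -y/p + (1-y)/(1-p) = 0 + 1/0.217 = 4.608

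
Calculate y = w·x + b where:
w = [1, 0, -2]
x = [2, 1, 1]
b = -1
y = -1

y = (1)(2) + (0)(1) + (-2)(1) + -1 = -1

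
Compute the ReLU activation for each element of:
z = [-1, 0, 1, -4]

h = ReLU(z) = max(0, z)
h = [0, 0, 1, 0]

ReLU applied element-wise: max(0,-1)=0, max(0,0)=0, max(0,1)=1, max(0,-4)=0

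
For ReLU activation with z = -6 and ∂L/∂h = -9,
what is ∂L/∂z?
∂L/∂z = 0

h = ReLU(-6) = 0
Since z < 0: ∂h/∂z = 0
∂L/∂z = ∂L/∂h · ∂h/∂z = -9 × 0 = 0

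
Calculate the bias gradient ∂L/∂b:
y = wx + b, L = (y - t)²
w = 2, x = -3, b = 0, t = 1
∂L/∂b = -14

y = wx + b = (2)(-3) + 0 = -6
∂L/∂y = 2(y - t) = 2(-6 - 1) = -14
∂y/∂b = 1
∂L/∂b = ∂L/∂y · ∂y/∂b = -14 × 1 = -14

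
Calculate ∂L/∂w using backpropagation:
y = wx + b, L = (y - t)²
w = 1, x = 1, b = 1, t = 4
∂L/∂w = -4

y = wx + b = (1)(1) + 1 = 2
∂L/∂y = 2(y - t) = 2(2 - 4) = -4
∂y/∂w = x = 1
∂L/∂w = ∂L/∂y · ∂y/∂w = -4 × 1 = -4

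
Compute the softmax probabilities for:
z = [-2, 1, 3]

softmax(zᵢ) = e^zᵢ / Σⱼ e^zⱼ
p = [0.0059, 0.1185, 0.8756]

exp(z) = [0.1353, 2.718, 20.09]
Sum = 22.94
p = [0.0059, 0.1185, 0.8756]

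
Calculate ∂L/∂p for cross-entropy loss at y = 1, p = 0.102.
∂L/∂p = -9.804

∂L/∂p = -y/p + (1-y)/(1-p) = -1/0.102 + 0 = -9.804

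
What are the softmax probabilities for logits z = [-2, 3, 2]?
p = [0.0049, 0.7275, 0.2676]

exp(z) = [0.1353, 20.09, 7.389]
Sum = 27.61
p = [0.0049, 0.7275, 0.2676]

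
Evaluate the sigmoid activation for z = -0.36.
0.411

sigmoid(-0.36) = 1/(1 + e^(0.36)) = 1/(1 + 1.433) = 0.411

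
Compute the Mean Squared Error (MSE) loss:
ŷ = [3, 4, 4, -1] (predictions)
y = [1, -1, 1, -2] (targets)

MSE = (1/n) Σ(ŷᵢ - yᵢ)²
MSE = 9.75

MSE = (1/4)((3-1)² + (4--1)² + (4-1)² + (-1--2)²) = (1/4)(4 + 25 + 9 + 1) = 9.75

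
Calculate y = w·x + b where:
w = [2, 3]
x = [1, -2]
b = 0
y = -4

y = (2)(1) + (3)(-2) + 0 = -4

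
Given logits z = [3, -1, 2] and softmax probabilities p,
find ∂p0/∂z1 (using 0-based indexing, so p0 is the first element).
∂p0/∂z1 = -0.009532

p = softmax(z) = [0.7214, 0.01321, 0.2654]
p0 = 0.7214, p1 = 0.01321

∂p0/∂z1 = -p0 × p1 = -0.7214 × 0.01321 = -0.009532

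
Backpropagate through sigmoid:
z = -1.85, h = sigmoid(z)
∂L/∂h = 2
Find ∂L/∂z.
∂L/∂z = 0.2348

σ(-1.85) = 0.1359
σ'(-1.85) = σ(-1.85)(1 - σ(-1.85)) = 0.1359 × 0.8641 = 0.1174
∂L/∂z = ∂L/∂h · σ'(z) = 2 × 0.1174 = 0.2348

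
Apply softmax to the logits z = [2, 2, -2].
p = [0.4955, 0.4955, 0.0091]

exp(z) = [7.389, 7.389, 0.1353]
Sum = 14.91
p = [0.4955, 0.4955, 0.0091]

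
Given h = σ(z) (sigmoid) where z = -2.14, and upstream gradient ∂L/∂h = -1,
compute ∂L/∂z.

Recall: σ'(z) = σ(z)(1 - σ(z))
∂L/∂z = -0.09419

σ(-2.14) = 0.1053
σ'(-2.14) = σ(-2.14)(1 - σ(-2.14)) = 0.1053 × 0.8947 = 0.09419
∂L/∂z = ∂L/∂h · σ'(z) = -1 × 0.09419 = -0.09419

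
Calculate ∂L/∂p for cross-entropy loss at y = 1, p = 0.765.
∂L/∂p = -1.307

∂L/∂p = -y/p + (1-y)/(1-p) = -1/0.765 + 0 = -1.307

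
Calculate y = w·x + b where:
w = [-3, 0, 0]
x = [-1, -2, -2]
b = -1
y = 2

y = (-3)(-1) + (0)(-2) + (0)(-2) + -1 = 2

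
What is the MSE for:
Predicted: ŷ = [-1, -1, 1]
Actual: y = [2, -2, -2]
MSE = 6.333

MSE = (1/3)((-1-2)² + (-1--2)² + (1--2)²) = (1/3)(9 + 1 + 9) = 6.333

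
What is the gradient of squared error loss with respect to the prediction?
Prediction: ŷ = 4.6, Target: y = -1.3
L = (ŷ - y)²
∂L/∂ŷ = 11.8

∂L/∂ŷ = 2(ŷ - y) = 2(4.6 - -1.3) = 2(5.9) = 11.8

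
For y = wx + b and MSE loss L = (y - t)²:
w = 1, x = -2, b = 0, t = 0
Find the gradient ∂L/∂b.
∂L/∂b = -4

y = wx + b = (1)(-2) + 0 = -2
∂L/∂y = 2(y - t) = 2(-2 - 0) = -4
∂y/∂b = 1
∂L/∂b = ∂L/∂y · ∂y/∂b = -4 × 1 = -4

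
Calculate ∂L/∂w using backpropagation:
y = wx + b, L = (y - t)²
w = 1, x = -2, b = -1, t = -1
∂L/∂w = 8

y = wx + b = (1)(-2) + -1 = -3
∂L/∂y = 2(y - t) = 2(-3 - -1) = -4
∂y/∂w = x = -2
∂L/∂w = ∂L/∂y · ∂y/∂w = -4 × -2 = 8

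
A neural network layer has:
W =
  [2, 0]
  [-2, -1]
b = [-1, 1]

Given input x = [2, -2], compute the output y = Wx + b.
y = [3, -1]

Wx = [2×2 + 0×-2, -2×2 + -1×-2]
   = [4, -2]
y = Wx + b = [4 + -1, -2 + 1] = [3, -1]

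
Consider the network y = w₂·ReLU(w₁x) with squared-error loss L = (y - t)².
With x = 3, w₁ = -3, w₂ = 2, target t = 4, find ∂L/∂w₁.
∂L/∂w₁ = 0

Forward pass:
z = w₁x = -3×3 = -9
h = ReLU(-9) = 0
y = w₂h = 2×0 = 0

Backward pass:
∂L/∂y = 2(y - t) = 2(0 - 4) = -8
∂y/∂h = w₂ = 2
∂h/∂z = 0 (ReLU derivative)
∂z/∂w₁ = x = 3

∂L/∂w₁ = -8 × 2 × 0 × 3 = 0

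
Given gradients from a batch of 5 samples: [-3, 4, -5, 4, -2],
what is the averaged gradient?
Average gradient = -0.4

Average = (1/5)(-3 + 4 + -5 + 4 + -2) = -2/5 = -0.4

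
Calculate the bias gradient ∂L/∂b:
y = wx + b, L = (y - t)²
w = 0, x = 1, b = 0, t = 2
∂L/∂b = -4

y = wx + b = (0)(1) + 0 = 0
∂L/∂y = 2(y - t) = 2(0 - 2) = -4
∂y/∂b = 1
∂L/∂b = ∂L/∂y · ∂y/∂b = -4 × 1 = -4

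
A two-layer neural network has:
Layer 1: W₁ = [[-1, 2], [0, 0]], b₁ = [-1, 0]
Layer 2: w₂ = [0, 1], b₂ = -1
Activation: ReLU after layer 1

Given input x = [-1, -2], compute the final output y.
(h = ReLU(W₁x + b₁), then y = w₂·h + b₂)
y = -1

Layer 1 pre-activation: z₁ = [-4, 0]
After ReLU: h = [0, 0]
Layer 2 output: y = 0×0 + 1×0 + -1 = -1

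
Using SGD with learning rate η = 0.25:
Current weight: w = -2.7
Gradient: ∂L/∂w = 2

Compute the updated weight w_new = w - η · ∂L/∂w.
w_new = -3.2

w_new = w - η·∂L/∂w = -2.7 - 0.25×(2) = -2.7 - (0.5) = -3.2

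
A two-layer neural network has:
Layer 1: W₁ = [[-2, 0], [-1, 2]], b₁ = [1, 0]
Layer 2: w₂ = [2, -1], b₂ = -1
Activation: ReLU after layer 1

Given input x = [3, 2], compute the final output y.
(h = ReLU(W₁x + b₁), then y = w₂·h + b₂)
y = -2

Layer 1 pre-activation: z₁ = [-5, 1]
After ReLU: h = [0, 1]
Layer 2 output: y = 2×0 + -1×1 + -1 = -2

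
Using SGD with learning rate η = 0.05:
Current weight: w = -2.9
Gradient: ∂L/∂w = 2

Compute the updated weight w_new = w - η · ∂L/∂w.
w_new = -3

w_new = w - η·∂L/∂w = -2.9 - 0.05×(2) = -2.9 - (0.1) = -3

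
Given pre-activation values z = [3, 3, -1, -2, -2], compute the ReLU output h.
h = [3, 3, 0, 0, 0]

ReLU applied element-wise: max(0,3)=3, max(0,3)=3, max(0,-1)=0, max(0,-2)=0, max(0,-2)=0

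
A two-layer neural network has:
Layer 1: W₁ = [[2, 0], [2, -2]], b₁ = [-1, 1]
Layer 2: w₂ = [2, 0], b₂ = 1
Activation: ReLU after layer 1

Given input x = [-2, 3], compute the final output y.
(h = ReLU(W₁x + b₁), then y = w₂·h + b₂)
y = 1

Layer 1 pre-activation: z₁ = [-5, -9]
After ReLU: h = [0, 0]
Layer 2 output: y = 2×0 + 0×0 + 1 = 1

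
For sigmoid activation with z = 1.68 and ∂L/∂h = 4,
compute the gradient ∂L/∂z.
∂L/∂z = 0.5297

σ(1.68) = 0.8429
σ'(1.68) = σ(1.68)(1 - σ(1.68)) = 0.8429 × 0.1571 = 0.1324
∂L/∂z = ∂L/∂h · σ'(z) = 4 × 0.1324 = 0.5297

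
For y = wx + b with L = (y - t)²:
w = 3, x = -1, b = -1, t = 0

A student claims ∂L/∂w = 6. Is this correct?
Incorrect

y = (3)(-1) + -1 = -4
∂L/∂y = 2(y - t) = 2(-4 - 0) = -8
∂y/∂w = x = -1
∂L/∂w = -8 × -1 = 8

Claimed value: 6
Incorrect: The correct gradient is 8.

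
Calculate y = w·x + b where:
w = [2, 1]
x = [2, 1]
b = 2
y = 7

y = (2)(2) + (1)(1) + 2 = 7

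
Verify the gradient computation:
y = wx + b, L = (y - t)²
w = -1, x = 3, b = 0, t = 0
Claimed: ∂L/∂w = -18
Correct

y = (-1)(3) + 0 = -3
∂L/∂y = 2(y - t) = 2(-3 - 0) = -6
∂y/∂w = x = 3
∂L/∂w = -6 × 3 = -18

Claimed value: -18
Correct: The correct gradient is -18.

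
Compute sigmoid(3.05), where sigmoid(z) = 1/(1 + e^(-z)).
0.9548

sigmoid(3.05) = 1/(1 + e^(-3.05)) = 1/(1 + 0.04736) = 0.9548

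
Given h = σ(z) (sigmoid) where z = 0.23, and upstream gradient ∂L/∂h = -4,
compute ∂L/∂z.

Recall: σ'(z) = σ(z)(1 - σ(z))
∂L/∂z = -0.9869

σ(0.23) = 0.5572
σ'(0.23) = σ(0.23)(1 - σ(0.23)) = 0.5572 × 0.4428 = 0.2467
∂L/∂z = ∂L/∂h · σ'(z) = -4 × 0.2467 = -0.9869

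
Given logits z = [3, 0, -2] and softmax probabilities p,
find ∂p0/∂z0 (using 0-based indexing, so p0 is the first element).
∂p0/∂z0 = 0.05064

p = softmax(z) = [0.9465, 0.04712, 0.006377]
p0 = 0.9465

∂p0/∂z0 = p0(1 - p0) = 0.9465 × (1 - 0.9465) = 0.05064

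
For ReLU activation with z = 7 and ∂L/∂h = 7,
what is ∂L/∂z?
∂L/∂z = 7

h = ReLU(7) = 7
Since z > 0: ∂h/∂z = 1
∂L/∂z = ∂L/∂h · ∂h/∂z = 7 × 1 = 7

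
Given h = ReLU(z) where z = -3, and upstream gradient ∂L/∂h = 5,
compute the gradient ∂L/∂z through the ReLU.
∂L/∂z = 0

h = ReLU(-3) = 0
Since z < 0: ∂h/∂z = 0
∂L/∂z = ∂L/∂h · ∂h/∂z = 5 × 0 = 0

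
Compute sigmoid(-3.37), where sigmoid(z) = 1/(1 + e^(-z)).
0.03325

sigmoid(-3.37) = 1/(1 + e^(3.37)) = 1/(1 + 29.08) = 0.03325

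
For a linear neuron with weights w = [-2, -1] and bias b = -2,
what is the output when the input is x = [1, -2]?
y = -2

y = (-2)(1) + (-1)(-2) + -2 = -2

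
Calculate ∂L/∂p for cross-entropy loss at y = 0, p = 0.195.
∂L/∂p = 1.242

∂L/∂p = -y/p + (1-y)/(1-p) = 0 + 1/0.805 = 1.242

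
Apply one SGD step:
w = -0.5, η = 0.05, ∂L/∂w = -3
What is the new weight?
w_new = -0.35

w_new = w - η·∂L/∂w = -0.5 - 0.05×(-3) = -0.5 - (-0.15) = -0.35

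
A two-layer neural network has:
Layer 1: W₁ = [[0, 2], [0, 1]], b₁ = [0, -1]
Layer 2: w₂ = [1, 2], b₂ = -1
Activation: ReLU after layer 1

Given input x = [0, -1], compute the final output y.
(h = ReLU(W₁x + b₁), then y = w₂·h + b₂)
y = -1

Layer 1 pre-activation: z₁ = [-2, -2]
After ReLU: h = [0, 0]
Layer 2 output: y = 1×0 + 2×0 + -1 = -1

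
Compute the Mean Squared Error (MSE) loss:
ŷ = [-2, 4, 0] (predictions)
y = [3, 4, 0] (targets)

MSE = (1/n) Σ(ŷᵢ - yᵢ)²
MSE = 8.333

MSE = (1/3)((-2-3)² + (4-4)² + (0-0)²) = (1/3)(25 + 0 + 0) = 8.333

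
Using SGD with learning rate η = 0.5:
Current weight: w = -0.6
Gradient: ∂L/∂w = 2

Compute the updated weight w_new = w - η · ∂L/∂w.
w_new = -1.6

w_new = w - η·∂L/∂w = -0.6 - 0.5×(2) = -0.6 - (1) = -1.6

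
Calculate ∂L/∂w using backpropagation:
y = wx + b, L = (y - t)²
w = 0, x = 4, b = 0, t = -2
∂L/∂w = 16

y = wx + b = (0)(4) + 0 = 0
∂L/∂y = 2(y - t) = 2(0 - -2) = 4
∂y/∂w = x = 4
∂L/∂w = ∂L/∂y · ∂y/∂w = 4 × 4 = 16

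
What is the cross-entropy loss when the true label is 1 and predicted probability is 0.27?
L = 1.309

L = -1·log(0.27) - 0·log(0.73) = -log(0.27) = 1.309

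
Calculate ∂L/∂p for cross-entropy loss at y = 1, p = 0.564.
∂L/∂p = -1.773

∂L/∂p = -y/p + (1-y)/(1-p) = -1/0.564 + 0 = -1.773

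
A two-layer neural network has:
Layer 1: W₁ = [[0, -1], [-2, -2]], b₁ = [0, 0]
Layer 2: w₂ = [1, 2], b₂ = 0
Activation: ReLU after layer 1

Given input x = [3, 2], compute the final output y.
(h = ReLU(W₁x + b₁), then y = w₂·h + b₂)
y = 0

Layer 1 pre-activation: z₁ = [-2, -10]
After ReLU: h = [0, 0]
Layer 2 output: y = 1×0 + 2×0 + 0 = 0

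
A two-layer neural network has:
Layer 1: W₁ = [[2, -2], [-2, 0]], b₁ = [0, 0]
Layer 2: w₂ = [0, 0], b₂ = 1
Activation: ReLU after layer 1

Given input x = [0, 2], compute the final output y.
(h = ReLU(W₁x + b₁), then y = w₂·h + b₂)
y = 1

Layer 1 pre-activation: z₁ = [-4, 0]
After ReLU: h = [0, 0]
Layer 2 output: y = 0×0 + 0×0 + 1 = 1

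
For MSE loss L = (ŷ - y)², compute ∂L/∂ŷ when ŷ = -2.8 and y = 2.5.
∂L/∂ŷ = -10.6

∂L/∂ŷ = 2(ŷ - y) = 2(-2.8 - 2.5) = 2(-5.3) = -10.6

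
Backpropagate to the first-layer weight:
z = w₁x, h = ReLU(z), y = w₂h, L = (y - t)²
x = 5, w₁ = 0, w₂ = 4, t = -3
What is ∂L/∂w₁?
∂L/∂w₁ = 0

Forward pass:
z = w₁x = 0×5 = 0
h = ReLU(0) = 0
y = w₂h = 4×0 = 0

Backward pass:
∂L/∂y = 2(y - t) = 2(0 - -3) = 6
∂y/∂h = w₂ = 4
∂h/∂z = 0 (ReLU derivative)
∂z/∂w₁ = x = 5

∂L/∂w₁ = 6 × 4 × 0 × 5 = 0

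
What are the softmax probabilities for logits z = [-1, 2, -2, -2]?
p = [0.0458, 0.9205, 0.0169, 0.0169]

exp(z) = [0.3679, 7.389, 0.1353, 0.1353]
Sum = 8.028
p = [0.0458, 0.9205, 0.0169, 0.0169]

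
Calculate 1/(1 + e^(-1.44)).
0.8085

sigmoid(1.44) = 1/(1 + e^(-1.44)) = 1/(1 + 0.2369) = 0.8085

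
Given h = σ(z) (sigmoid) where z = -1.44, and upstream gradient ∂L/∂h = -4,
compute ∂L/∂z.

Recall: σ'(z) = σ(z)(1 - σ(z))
∂L/∂z = -0.6194

σ(-1.44) = 0.1915
σ'(-1.44) = σ(-1.44)(1 - σ(-1.44)) = 0.1915 × 0.8085 = 0.1549
∂L/∂z = ∂L/∂h · σ'(z) = -4 × 0.1549 = -0.6194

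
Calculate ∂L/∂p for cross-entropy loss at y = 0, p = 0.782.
∂L/∂p = 4.587

∂L/∂p = -y/p + (1-y)/(1-p) = 0 + 1/0.218 = 4.587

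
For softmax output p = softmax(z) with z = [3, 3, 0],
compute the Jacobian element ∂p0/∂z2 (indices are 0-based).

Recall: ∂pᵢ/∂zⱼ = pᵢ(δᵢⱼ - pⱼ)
∂p0/∂z2 = -0.01185

p = softmax(z) = [0.4879, 0.4879, 0.02429]
p0 = 0.4879, p2 = 0.02429

∂p0/∂z2 = -p0 × p2 = -0.4879 × 0.02429 = -0.01185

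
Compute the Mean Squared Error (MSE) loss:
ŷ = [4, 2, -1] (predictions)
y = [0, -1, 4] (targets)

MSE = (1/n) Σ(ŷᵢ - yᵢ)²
MSE = 16.67

MSE = (1/3)((4-0)² + (2--1)² + (-1-4)²) = (1/3)(16 + 9 + 25) = 16.67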